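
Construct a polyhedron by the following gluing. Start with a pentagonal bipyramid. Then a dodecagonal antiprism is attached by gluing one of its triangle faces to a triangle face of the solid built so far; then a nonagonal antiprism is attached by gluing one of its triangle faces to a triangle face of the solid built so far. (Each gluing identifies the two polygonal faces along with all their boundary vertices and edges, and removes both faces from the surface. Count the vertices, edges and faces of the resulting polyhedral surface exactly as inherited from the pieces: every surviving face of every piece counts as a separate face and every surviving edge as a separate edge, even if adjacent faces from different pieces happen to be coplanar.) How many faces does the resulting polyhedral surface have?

52

A pentagonal bipyramid: V=7, E=15, F=10.
Attach a dodecagonal antiprism (V=24, E=48, F=26) along a 3-gon: merge 3 vertices and 3 edges, delete both glued faces → V=28, E=60, F=34.
Attach a nonagonal antiprism (V=18, E=36, F=20) along a 3-gon: merge 3 vertices and 3 edges, delete both glued faces → V=43, E=93, F=52.
Check: V − E + F = 43 − 93 + 52 = 2.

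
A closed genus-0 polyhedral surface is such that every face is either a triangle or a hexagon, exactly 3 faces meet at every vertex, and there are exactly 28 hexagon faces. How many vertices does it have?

Let x be the number of triangles; then F = 28 + x.
Edge–face incidences: 2E = 6·28 + 3·x = 168 + 3x.
Every vertex has degree 3, so 3V = 2E.
Euler: V − E + F = 2 ⇒ (2E)/3 − E + (28 + x) = 2.
Multiply by 6: 2·(2E) − 3·(2E) + 6·(28 + x) = 12, i.e. 168 + 6x − (168 + 3x) = 12.
Collecting terms: 3x = 12, so x = 4.
Then 2E = 168 + 3·4 = 180, so E = 90, V = 2E/3 = 60, F = 28 + 4 = 32.

60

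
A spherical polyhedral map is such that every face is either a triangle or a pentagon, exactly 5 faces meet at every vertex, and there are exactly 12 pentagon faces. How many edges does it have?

Let x be the number of triangles; then F = 12 + x.
Edge–face incidences: 2E = 5·12 + 3·x = 60 + 3x.
Every vertex has degree 5, so 5V = 2E.
Euler: V − E + F = 2 ⇒ (2E)/5 − E + (12 + x) = 2.
Multiply by 10: 2·(2E) − 5·(2E) + 10·(12 + x) = 20, i.e. 120 + 10x − 3·(60 + 3x) = 20.
Collecting terms: x − 60 = 20, so x = 80.
Then 2E = 60 + 3·80 = 300, so E = 150, V = 2E/5 = 60, F = 12 + 80 = 92.

150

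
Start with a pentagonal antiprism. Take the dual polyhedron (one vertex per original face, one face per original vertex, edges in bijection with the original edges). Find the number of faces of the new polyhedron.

10

The base solid has V = 10, E = 20, F = 12.
The dual swaps V and F and preserves E: V′ = F = 12, E′ = E = 20, F′ = V = 10.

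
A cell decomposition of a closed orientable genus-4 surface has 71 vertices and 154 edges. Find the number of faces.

For a closed orientable surface of genus 4, χ = 2 − 2·4 = -6.
F = -6 − V + E = -6 − 71 + 154 = 77.

77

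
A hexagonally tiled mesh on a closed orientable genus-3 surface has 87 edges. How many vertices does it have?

χ = 2 − 2·3 = -4, and every face is a hexagon so 6F = 2E.
F = 2E/6 = 29. Then V = -4 + E − F = -4 + 87 − 29 = 54.

54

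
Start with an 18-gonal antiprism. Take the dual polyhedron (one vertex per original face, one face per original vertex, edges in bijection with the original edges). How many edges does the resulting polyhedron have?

The base solid has V = 36, E = 72, F = 38.
The dual swaps V and F and preserves E: V′ = F = 38, E′ = E = 72, F′ = V = 36.

72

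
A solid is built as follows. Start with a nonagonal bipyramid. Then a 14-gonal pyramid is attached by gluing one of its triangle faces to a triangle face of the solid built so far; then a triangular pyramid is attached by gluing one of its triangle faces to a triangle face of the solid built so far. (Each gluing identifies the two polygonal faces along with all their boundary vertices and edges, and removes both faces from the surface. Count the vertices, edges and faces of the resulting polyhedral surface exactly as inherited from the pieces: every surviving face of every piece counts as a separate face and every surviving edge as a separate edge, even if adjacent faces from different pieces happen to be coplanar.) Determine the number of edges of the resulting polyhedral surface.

A nonagonal bipyramid: V=11, E=27, F=18.
Attach a 14-gonal pyramid (V=15, E=28, F=15) along a 3-gon: merge 3 vertices and 3 edges, delete both glued faces → V=23, E=52, F=31.
Attach a triangular pyramid (V=4, E=6, F=4) along a 3-gon: merge 3 vertices and 3 edges, delete both glued faces → V=24, E=55, F=33.
Check: V − E + F = 24 − 55 + 33 = 2.

55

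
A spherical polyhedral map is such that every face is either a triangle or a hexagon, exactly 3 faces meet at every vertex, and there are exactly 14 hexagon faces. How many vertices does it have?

32

Let x be the number of triangles; then F = 14 + x.
Edge–face incidences: 2E = 6·14 + 3·x = 84 + 3x.
Every vertex has degree 3, so 3V = 2E.
Euler: V − E + F = 2 ⇒ (2E)/3 − E + (14 + x) = 2.
Multiply by 6: 2·(2E) − 3·(2E) + 6·(14 + x) = 12, i.e. 84 + 6x − (84 + 3x) = 12.
Collecting terms: 3x = 12, so x = 4.
Then 2E = 84 + 3·4 = 96, so E = 48, V = 2E/3 = 32, F = 14 + 4 = 18.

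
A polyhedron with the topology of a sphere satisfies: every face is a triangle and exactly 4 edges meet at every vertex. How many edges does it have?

12

Each face has 3 edges and each edge borders two faces, so 2E = 3F.
Each vertex has degree 4, so 4V = 2E and hence V = 3F/4.
Euler: V − E + F = 2 ⇒ (3F/4) − (3F/2) + F = 2.
Multiply by 8: (6 − 12 + 8)F = 16, i.e. 2F = 16.
So F = 8, E = 3·8/2 = 12, V = 3·8/4 = 6.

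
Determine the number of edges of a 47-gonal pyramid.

94

A pyramid on an n-gon base has one n-gon and n triangles: V = 47 + 1 = 48, E = 2·47 = 94, F = 47 + 1 = 48.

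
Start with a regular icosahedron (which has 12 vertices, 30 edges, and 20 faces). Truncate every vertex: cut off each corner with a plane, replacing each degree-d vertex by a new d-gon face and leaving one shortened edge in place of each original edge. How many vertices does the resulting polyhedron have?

Truncation replaces each original edge-end by a new vertex, so V′ = 2E = 60.
Each original edge survives, and each old vertex of degree d contributes d new edges; summing degrees gives Σd = 2E, so E′ = E + 2E = 3E = 90.
Each original face survives and each original vertex becomes one new face: F′ = F + V = 32.

60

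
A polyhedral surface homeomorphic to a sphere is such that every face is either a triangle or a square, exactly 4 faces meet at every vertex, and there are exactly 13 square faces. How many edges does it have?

38

Let x be the number of triangles; then F = 13 + x.
Edge–face incidences: 2E = 4·13 + 3·x = 52 + 3x.
Every vertex has degree 4, so 4V = 2E.
Euler: V − E + F = 2 ⇒ (2E)/4 − E + (13 + x) = 2.
Multiply by 8: 2·(2E) − 4·(2E) + 8·(13 + x) = 16, i.e. 104 + 8x − 2·(52 + 3x) = 16.
Collecting terms: 2x = 16, so x = 8.
Then 2E = 52 + 3·8 = 76, so E = 38, V = 2E/4 = 19, F = 13 + 8 = 21.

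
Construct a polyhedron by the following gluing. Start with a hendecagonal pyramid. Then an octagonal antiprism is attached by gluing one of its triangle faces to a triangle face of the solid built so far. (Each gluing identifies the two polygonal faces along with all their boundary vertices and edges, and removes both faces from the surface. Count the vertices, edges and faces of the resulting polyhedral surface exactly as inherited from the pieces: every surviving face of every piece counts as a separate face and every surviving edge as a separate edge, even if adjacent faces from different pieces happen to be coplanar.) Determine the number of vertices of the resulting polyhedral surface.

25

A hendecagonal pyramid: V=12, E=22, F=12.
Attach an octagonal antiprism (V=16, E=32, F=18) along a 3-gon: merge 3 vertices and 3 edges, delete both glued faces → V=25, E=51, F=28.
Check: V − E + F = 25 − 51 + 28 = 2.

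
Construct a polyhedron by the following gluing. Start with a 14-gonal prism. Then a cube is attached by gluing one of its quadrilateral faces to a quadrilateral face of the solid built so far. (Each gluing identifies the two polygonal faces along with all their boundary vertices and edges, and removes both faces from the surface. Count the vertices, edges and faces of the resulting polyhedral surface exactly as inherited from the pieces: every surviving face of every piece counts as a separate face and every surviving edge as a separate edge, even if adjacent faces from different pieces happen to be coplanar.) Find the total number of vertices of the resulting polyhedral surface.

A 14-gonal prism: V=28, E=42, F=16.
Attach a cube (V=8, E=12, F=6) along a 4-gon: merge 4 vertices and 4 edges, delete both glued faces → V=32, E=50, F=20.
Check: V − E + F = 32 − 50 + 20 = 2.

32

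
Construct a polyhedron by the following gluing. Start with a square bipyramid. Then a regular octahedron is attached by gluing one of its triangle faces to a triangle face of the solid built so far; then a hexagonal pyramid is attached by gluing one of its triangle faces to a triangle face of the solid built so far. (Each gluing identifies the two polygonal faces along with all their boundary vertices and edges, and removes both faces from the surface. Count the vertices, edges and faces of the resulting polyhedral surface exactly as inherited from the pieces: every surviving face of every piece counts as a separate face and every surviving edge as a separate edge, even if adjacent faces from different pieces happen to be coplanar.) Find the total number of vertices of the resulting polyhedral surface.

13

A square bipyramid: V=6, E=12, F=8.
Attach a regular octahedron (V=6, E=12, F=8) along a 3-gon: merge 3 vertices and 3 edges, delete both glued faces → V=9, E=21, F=14.
Attach a hexagonal pyramid (V=7, E=12, F=7) along a 3-gon: merge 3 vertices and 3 edges, delete both glued faces → V=13, E=30, F=19.
Check: V − E + F = 13 − 30 + 19 = 2.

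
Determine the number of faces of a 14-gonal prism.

A prism on an n-gon has two n-gon bases and n rectangular sides: V = 2·14 = 28, E = 3·14 = 42, F = 14 + 2 = 16.

16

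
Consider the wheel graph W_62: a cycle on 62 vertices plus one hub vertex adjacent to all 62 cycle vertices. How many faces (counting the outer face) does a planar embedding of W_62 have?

63

W_62 has V = 62 + 1 = 63 vertices and E = 2·62 = 124 edges.
By Euler's formula F = 2 − V + E = 2 − 63 + 124 = 63.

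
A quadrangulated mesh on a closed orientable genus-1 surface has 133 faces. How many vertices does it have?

133

χ = 2 − 2·1 = 0, and every face is a square so 4F = 2E.
E = 4·133/2 = 266. Then V = 0 + E − F = 0 + 266 − 133 = 133.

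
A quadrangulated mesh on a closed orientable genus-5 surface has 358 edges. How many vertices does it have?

171

χ = 2 − 2·5 = -8, and every face is a square so 4F = 2E.
F = 2E/4 = 179. Then V = -8 + E − F = -8 + 358 − 179 = 171.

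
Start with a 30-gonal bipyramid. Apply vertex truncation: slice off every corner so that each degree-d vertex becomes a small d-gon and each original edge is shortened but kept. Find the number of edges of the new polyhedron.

The base solid has V = 32, E = 90, F = 60.
Truncation replaces each original edge-end by a new vertex, so V′ = 2E = 180.
Each original edge survives, and each old vertex of degree d contributes d new edges; summing degrees gives Σd = 2E, so E′ = E + 2E = 3E = 270.
Each original face survives and each original vertex becomes one new face: F′ = F + V = 92.

270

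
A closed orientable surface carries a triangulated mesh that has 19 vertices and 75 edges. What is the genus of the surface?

4

Every face is a triangle and each edge borders two faces, so 3F = 2·75, giving F = 50.
χ = V − E + F = 19 − 75 + 50 = -6.
For a closed orientable surface χ = 2 − 2g, so g = (2 − (-6))/2 = 4.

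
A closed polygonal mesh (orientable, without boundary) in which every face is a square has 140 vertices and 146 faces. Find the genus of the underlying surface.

4

Every face is a square, so 2E = 4·146 = 584, giving E = 292.
χ = V − E + F = 140 − 292 + 146 = -6.
For a closed orientable surface χ = 2 − 2g, so g = (2 − (-6))/2 = 4.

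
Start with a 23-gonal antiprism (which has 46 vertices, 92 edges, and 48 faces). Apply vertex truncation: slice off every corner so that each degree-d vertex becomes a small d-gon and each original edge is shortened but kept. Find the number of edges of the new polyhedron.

Truncation replaces each original edge-end by a new vertex, so V′ = 2E = 184.
Each original edge survives, and each old vertex of degree d contributes d new edges; summing degrees gives Σd = 2E, so E′ = E + 2E = 3E = 276.
Each original face survives and each original vertex becomes one new face: F′ = F + V = 94.

276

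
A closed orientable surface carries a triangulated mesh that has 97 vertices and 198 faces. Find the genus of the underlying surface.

Every face is a triangle, so 2E = 3·198 = 594, giving E = 297.
χ = V − E + F = 97 − 297 + 198 = -2.
For a closed orientable surface χ = 2 − 2g, so g = (2 − (-2))/2 = 2.

2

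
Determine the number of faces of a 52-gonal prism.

54

A prism on an n-gon has two n-gon bases and n rectangular sides: V = 2·52 = 104, E = 3·52 = 156, F = 52 + 2 = 54.
Check: V − E + F = 104 − 156 + 54 = 2.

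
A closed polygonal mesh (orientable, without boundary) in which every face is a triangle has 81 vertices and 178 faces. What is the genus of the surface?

5

Every face is a triangle, so 2E = 3·178 = 534, giving E = 267.
χ = V − E + F = 81 − 267 + 178 = -8.
For a closed orientable surface χ = 2 − 2g, so g = (2 − (-8))/2 = 5.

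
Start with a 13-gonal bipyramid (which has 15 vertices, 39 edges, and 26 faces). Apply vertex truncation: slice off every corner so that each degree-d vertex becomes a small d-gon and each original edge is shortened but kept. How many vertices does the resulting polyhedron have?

Truncation replaces each original edge-end by a new vertex, so V′ = 2E = 78.
Each original edge survives, and each old vertex of degree d contributes d new edges; summing degrees gives Σd = 2E, so E′ = E + 2E = 3E = 117.
Each original face survives and each original vertex becomes one new face: F′ = F + V = 41.

78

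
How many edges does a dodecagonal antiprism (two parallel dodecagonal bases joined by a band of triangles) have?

48

An antiprism on an n-gon has two n-gon caps and 2n triangles: V = 2·12 = 24, E = 4·12 = 48, F = 2·12 + 2 = 26.
Check: V − E + F = 24 − 48 + 26 = 2.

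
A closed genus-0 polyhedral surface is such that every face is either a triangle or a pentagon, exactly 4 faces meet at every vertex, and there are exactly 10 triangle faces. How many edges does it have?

20

Let x be the number of pentagons; then F = 10 + x.
Edge–face incidences: 2E = 3·10 + 5·x = 30 + 5x.
Every vertex has degree 4, so 4V = 2E.
Euler: V − E + F = 2 ⇒ (2E)/4 − E + (10 + x) = 2.
Multiply by 8: 2·(2E) − 4·(2E) + 8·(10 + x) = 16, i.e. 80 + 8x − 2·(30 + 5x) = 16.
Collecting terms: −2x + 20 = 16, so −2x = −4, so x = 2.
Then 2E = 30 + 5·2 = 40, so E = 20, V = 2E/4 = 10, F = 10 + 2 = 12.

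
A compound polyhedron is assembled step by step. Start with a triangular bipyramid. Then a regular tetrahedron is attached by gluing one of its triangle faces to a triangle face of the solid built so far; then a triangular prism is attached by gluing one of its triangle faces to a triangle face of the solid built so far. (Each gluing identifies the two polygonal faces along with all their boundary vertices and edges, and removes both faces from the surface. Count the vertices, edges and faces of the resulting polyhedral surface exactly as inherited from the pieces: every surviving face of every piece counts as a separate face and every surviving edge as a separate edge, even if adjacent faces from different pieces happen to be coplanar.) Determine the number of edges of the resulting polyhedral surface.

18

A triangular bipyramid: V=5, E=9, F=6.
Attach a regular tetrahedron (V=4, E=6, F=4) along a 3-gon: merge 3 vertices and 3 edges, delete both glued faces → V=6, E=12, F=8.
Attach a triangular prism (V=6, E=9, F=5) along a 3-gon: merge 3 vertices and 3 edges, delete both glued faces → V=9, E=18, F=11.
Check: V − E + F = 9 − 18 + 11 = 2.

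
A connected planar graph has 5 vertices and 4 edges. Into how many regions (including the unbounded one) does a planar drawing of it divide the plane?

Euler's formula for a connected plane graph: V − E + F = 2, so F = 2 − 5 + 4 = 1.

1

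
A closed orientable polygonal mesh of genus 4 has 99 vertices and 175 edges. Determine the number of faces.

For a closed orientable surface of genus 4, χ = 2 − 2·4 = -6.
F = -6 − V + E = -6 − 99 + 175 = 70.

70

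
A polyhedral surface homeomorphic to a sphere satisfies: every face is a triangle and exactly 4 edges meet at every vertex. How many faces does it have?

8

Each face has 3 edges and each edge borders two faces, so 2E = 3F.
Each vertex has degree 4, so 4V = 2E and hence V = 3F/4.
Euler: V − E + F = 2 ⇒ (3F/4) − (3F/2) + F = 2.
Multiply by 8: (6 − 12 + 8)F = 16, i.e. 2F = 16.
So F = 8, E = 3·8/2 = 12, V = 3·8/4 = 6.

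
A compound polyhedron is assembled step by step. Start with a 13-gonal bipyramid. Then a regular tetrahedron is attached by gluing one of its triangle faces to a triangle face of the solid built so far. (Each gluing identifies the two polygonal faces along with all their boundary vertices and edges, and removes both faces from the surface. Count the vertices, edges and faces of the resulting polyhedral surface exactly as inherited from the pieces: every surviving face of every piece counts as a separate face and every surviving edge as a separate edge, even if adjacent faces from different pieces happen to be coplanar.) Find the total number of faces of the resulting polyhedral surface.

28

A 13-gonal bipyramid: V=15, E=39, F=26.
Attach a regular tetrahedron (V=4, E=6, F=4) along a 3-gon: merge 3 vertices and 3 edges, delete both glued faces → V=16, E=42, F=28.
Check: V − E + F = 16 − 42 + 28 = 2.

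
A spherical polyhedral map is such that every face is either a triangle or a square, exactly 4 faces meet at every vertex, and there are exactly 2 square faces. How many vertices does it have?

Let x be the number of triangles; then F = 2 + x.
Edge–face incidences: 2E = 4·2 + 3·x = 8 + 3x.
Every vertex has degree 4, so 4V = 2E.
Euler: V − E + F = 2 ⇒ (2E)/4 − E + (2 + x) = 2.
Multiply by 8: 2·(2E) − 4·(2E) + 8·(2 + x) = 16, i.e. 16 + 8x − 2·(8 + 3x) = 16.
Collecting terms: 2x = 16, so x = 8.
Then 2E = 8 + 3·8 = 32, so E = 16, V = 2E/4 = 8, F = 2 + 8 = 10.

8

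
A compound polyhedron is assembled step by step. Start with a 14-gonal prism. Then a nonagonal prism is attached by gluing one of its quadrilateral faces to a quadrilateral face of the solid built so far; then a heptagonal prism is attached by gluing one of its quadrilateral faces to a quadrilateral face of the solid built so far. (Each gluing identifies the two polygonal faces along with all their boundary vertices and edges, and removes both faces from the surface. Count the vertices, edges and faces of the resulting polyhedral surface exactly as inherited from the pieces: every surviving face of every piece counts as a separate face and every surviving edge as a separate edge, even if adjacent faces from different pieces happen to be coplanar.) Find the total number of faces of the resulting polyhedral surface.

A 14-gonal prism: V=28, E=42, F=16.
Attach a nonagonal prism (V=18, E=27, F=11) along a 4-gon: merge 4 vertices and 4 edges, delete both glued faces → V=42, E=65, F=25.
Attach a heptagonal prism (V=14, E=21, F=9) along a 4-gon: merge 4 vertices and 4 edges, delete both glued faces → V=52, E=82, F=32.
Check: V − E + F = 52 − 82 + 32 = 2.

32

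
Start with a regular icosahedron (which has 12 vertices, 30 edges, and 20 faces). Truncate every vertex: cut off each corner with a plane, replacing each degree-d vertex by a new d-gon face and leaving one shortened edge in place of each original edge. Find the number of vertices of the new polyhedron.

Truncation replaces each original edge-end by a new vertex, so V′ = 2E = 60.
Each original edge survives, and each old vertex of degree d contributes d new edges; summing degrees gives Σd = 2E, so E′ = E + 2E = 3E = 90.
Each original face survives and each original vertex becomes one new face: F′ = F + V = 32.

60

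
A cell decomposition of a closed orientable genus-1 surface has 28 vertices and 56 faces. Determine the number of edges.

For a closed orientable surface of genus 1, χ = 2 − 2·1 = 0.
E = V + F − (0) = 28 + 56 − (0) = 84.

84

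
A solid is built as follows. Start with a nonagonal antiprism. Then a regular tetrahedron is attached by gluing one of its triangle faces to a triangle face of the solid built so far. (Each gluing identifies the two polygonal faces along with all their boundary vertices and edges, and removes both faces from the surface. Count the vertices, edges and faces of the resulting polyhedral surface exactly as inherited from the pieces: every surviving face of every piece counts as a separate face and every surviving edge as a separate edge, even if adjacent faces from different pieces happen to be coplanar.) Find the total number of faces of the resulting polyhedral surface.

A nonagonal antiprism: V=18, E=36, F=20.
Attach a regular tetrahedron (V=4, E=6, F=4) along a 3-gon: merge 3 vertices and 3 edges, delete both glued faces → V=19, E=39, F=22.
Check: V − E + F = 19 − 39 + 22 = 2.

22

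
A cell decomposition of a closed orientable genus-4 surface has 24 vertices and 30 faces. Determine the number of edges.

For a closed orientable surface of genus 4, χ = 2 − 2·4 = -6.
E = V + F − (-6) = 24 + 30 − (-6) = 60.

60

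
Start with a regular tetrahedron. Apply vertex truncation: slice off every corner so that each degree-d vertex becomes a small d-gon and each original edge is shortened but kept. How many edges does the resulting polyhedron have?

18

The base solid has V = 4, E = 6, F = 4.
Truncation replaces each original edge-end by a new vertex, so V′ = 2E = 12.
Each original edge survives, and each old vertex of degree d contributes d new edges; summing degrees gives Σd = 2E, so E′ = E + 2E = 3E = 18.
Each original face survives and each original vertex becomes one new face: F′ = F + V = 8.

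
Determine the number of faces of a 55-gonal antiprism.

An antiprism on an n-gon has two n-gon caps and 2n triangles: V = 2·55 = 110, E = 4·55 = 220, F = 2·55 + 2 = 112.

112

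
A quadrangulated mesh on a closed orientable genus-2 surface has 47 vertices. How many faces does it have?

χ = 2 − 2·2 = -2, and every face is a square so 4F = 2E.
V − E + F = -2 with E = 4F/2 gives 47 − (4/2 − 1)·F = -2, so F = 49 and E = 98.

49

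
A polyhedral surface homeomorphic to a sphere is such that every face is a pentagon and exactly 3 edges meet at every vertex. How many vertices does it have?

20

Each face has 5 edges and each edge borders two faces, so 2E = 5F.
Each vertex has degree 3, so 3V = 2E and hence V = 5F/3.
Euler: V − E + F = 2 ⇒ (5F/3) − (5F/2) + F = 2.
Multiply by 6: (10 − 15 + 6)F = 12, i.e. 1F = 12.
So F = 12, E = 5·12/2 = 30, V = 5·12/3 = 20.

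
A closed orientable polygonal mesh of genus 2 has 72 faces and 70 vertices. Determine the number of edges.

144

For a closed orientable surface of genus 2, χ = 2 − 2·2 = -2.
E = V + F − (-2) = 70 + 72 − (-2) = 144.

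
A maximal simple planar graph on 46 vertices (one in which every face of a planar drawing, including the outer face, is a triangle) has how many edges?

132

In a plane triangulation 3F = 2E and V − E + F = 2, so E = 3V − 6 = 3·46 − 6 = 132.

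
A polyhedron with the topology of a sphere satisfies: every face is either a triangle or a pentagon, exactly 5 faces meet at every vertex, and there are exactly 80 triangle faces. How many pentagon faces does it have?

12

Let x be the number of pentagons; then F = 80 + x.
Edge–face incidences: 2E = 3·80 + 5·x = 240 + 5x.
Every vertex has degree 5, so 5V = 2E.
Euler: V − E + F = 2 ⇒ (2E)/5 − E + (80 + x) = 2.
Multiply by 10: 2·(2E) − 5·(2E) + 10·(80 + x) = 20, i.e. 800 + 10x − 3·(240 + 5x) = 20.
Collecting terms: −5x + 80 = 20, so −5x = −60, so x = 12.
Then 2E = 240 + 5·12 = 300, so E = 150, V = 2E/5 = 60, F = 80 + 12 = 92.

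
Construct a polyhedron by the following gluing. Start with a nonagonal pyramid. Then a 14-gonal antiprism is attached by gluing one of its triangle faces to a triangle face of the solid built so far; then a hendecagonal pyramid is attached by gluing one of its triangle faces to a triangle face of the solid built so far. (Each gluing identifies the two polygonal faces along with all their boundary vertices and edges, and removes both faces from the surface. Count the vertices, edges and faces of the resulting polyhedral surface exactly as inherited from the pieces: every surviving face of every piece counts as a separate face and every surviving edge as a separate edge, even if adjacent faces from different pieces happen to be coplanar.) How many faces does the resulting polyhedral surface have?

A nonagonal pyramid: V=10, E=18, F=10.
Attach a 14-gonal antiprism (V=28, E=56, F=30) along a 3-gon: merge 3 vertices and 3 edges, delete both glued faces → V=35, E=71, F=38.
Attach a hendecagonal pyramid (V=12, E=22, F=12) along a 3-gon: merge 3 vertices and 3 edges, delete both glued faces → V=44, E=90, F=48.
Check: V − E + F = 44 − 90 + 48 = 2.

48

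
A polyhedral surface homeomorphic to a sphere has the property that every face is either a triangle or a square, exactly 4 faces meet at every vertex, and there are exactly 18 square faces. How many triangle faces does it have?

Let x be the number of triangles; then F = 18 + x.
Edge–face incidences: 2E = 4·18 + 3·x = 72 + 3x.
Every vertex has degree 4, so 4V = 2E.
Euler: V − E + F = 2 ⇒ (2E)/4 − E + (18 + x) = 2.
Multiply by 8: 2·(2E) − 4·(2E) + 8·(18 + x) = 16, i.e. 144 + 8x − 2·(72 + 3x) = 16.
Collecting terms: 2x = 16, so x = 8.
Then 2E = 72 + 3·8 = 96, so E = 48, V = 2E/4 = 24, F = 18 + 8 = 26.

8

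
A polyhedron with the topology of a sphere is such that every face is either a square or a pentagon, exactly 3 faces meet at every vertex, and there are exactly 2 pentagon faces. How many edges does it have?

Let x be the number of squares; then F = 2 + x.
Edge–face incidences: 2E = 5·2 + 4·x = 10 + 4x.
Every vertex has degree 3, so 3V = 2E.
Euler: V − E + F = 2 ⇒ (2E)/3 − E + (2 + x) = 2.
Multiply by 6: 2·(2E) − 3·(2E) + 6·(2 + x) = 12, i.e. 12 + 6x − (10 + 4x) = 12.
Collecting terms: 2x + 2 = 12, so 2x = 10, so x = 5.
Then 2E = 10 + 4·5 = 30, so E = 15, V = 2E/3 = 10, F = 2 + 5 = 7.

15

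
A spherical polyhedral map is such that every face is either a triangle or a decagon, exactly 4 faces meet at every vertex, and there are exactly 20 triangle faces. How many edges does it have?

40

Let x be the number of decagons; then F = 20 + x.
Edge–face incidences: 2E = 3·20 + 10·x = 60 + 10x.
Every vertex has degree 4, so 4V = 2E.
Euler: V − E + F = 2 ⇒ (2E)/4 − E + (20 + x) = 2.
Multiply by 8: 2·(2E) − 4·(2E) + 8·(20 + x) = 16, i.e. 160 + 8x − 2·(60 + 10x) = 16.
Collecting terms: −12x + 40 = 16, so −12x = −24, so x = 2.
Then 2E = 60 + 10·2 = 80, so E = 40, V = 2E/4 = 20, F = 20 + 2 = 22.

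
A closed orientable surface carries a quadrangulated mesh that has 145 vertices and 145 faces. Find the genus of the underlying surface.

Every face is a square, so 2E = 4·145 = 580, giving E = 290.
χ = V − E + F = 145 − 290 + 145 = 0.
For a closed orientable surface χ = 2 − 2g, so g = (2 − (0))/2 = 1.

1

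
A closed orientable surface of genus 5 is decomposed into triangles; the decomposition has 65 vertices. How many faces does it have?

146

χ = 2 − 2·5 = -8, and every face is a triangle so 3F = 2E.
V − E + F = -8 with E = 3F/2 gives 65 − (3/2 − 1)·F = -8, so F = 146 and E = 219.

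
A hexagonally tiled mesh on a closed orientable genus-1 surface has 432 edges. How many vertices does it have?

χ = 2 − 2·1 = 0, and every face is a hexagon so 6F = 2E.
F = 2E/6 = 144. Then V = 0 + E − F = 0 + 432 − 144 = 288.

288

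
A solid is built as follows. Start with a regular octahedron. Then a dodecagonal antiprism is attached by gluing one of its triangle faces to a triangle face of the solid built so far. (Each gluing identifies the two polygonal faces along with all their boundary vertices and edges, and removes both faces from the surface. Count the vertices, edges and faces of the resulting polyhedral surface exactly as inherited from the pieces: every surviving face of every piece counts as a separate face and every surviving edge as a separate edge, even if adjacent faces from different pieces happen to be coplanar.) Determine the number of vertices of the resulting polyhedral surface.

27

A regular octahedron: V=6, E=12, F=8.
Attach a dodecagonal antiprism (V=24, E=48, F=26) along a 3-gon: merge 3 vertices and 3 edges, delete both glued faces → V=27, E=57, F=32.
Check: V − E + F = 27 − 57 + 32 = 2.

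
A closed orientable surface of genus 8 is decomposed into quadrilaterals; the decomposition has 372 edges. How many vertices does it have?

172

χ = 2 − 2·8 = -14, and every face is a square so 4F = 2E.
F = 2E/4 = 186. Then V = -14 + E − F = -14 + 372 − 186 = 172.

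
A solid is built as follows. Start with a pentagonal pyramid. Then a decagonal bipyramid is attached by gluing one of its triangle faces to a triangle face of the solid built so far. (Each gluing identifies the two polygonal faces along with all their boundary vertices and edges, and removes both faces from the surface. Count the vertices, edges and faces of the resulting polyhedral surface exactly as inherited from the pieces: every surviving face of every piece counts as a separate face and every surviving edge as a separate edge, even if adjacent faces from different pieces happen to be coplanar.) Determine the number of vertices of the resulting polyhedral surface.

A pentagonal pyramid: V=6, E=10, F=6.
Attach a decagonal bipyramid (V=12, E=30, F=20) along a 3-gon: merge 3 vertices and 3 edges, delete both glued faces → V=15, E=37, F=24.
Check: V − E + F = 15 − 37 + 24 = 2.

15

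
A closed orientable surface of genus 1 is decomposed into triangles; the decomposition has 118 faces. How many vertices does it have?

χ = 2 − 2·1 = 0, and every face is a triangle so 3F = 2E.
E = 3·118/2 = 177. Then V = 0 + E − F = 0 + 177 − 118 = 59.

59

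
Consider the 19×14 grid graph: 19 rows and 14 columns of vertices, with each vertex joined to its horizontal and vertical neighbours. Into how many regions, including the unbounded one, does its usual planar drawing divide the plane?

235

The grid has V = 19·14 = 266 vertices and E = 19·13 + 14·18 = 499 edges.
F = 2 − V + E = 2 − 266 + 499 = 235.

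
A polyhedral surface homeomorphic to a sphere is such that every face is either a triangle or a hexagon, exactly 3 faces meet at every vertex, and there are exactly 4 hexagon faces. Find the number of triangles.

4

Let x be the number of triangles; then F = 4 + x.
Edge–face incidences: 2E = 6·4 + 3·x = 24 + 3x.
Every vertex has degree 3, so 3V = 2E.
Euler: V − E + F = 2 ⇒ (2E)/3 − E + (4 + x) = 2.
Multiply by 6: 2·(2E) − 3·(2E) + 6·(4 + x) = 12, i.e. 24 + 6x − (24 + 3x) = 12.
Collecting terms: 3x = 12, so x = 4.
Then 2E = 24 + 3·4 = 36, so E = 18, V = 2E/3 = 12, F = 4 + 4 = 8.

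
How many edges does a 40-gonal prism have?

A prism on an n-gon has two n-gon bases and n rectangular sides: V = 2·40 = 80, E = 3·40 = 120, F = 40 + 2 = 42.

120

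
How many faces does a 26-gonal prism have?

A prism on an n-gon has two n-gon bases and n rectangular sides: V = 2·26 = 52, E = 3·26 = 78, F = 26 + 2 = 28.

28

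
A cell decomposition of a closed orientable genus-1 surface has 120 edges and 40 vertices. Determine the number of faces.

80

For a closed orientable surface of genus 1, χ = 2 − 2·1 = 0.
F = 0 − V + E = 0 − 40 + 120 = 80.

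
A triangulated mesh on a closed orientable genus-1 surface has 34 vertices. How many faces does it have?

χ = 2 − 2·1 = 0, and every face is a triangle so 3F = 2E.
V − E + F = 0 with E = 3F/2 gives 34 − (3/2 − 1)·F = 0, so F = 68 and E = 102.

68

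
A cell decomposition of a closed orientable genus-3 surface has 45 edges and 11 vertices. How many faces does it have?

For a closed orientable surface of genus 3, χ = 2 − 2·3 = -4.
F = -4 − V + E = -4 − 11 + 45 = 30.

30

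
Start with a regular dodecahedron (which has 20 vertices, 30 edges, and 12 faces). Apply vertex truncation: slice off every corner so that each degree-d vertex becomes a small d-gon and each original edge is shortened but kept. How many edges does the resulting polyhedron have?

Truncation replaces each original edge-end by a new vertex, so V′ = 2E = 60.
Each original edge survives, and each old vertex of degree d contributes d new edges; summing degrees gives Σd = 2E, so E′ = E + 2E = 3E = 90.
Each original face survives and each original vertex becomes one new face: F′ = F + V = 32.

90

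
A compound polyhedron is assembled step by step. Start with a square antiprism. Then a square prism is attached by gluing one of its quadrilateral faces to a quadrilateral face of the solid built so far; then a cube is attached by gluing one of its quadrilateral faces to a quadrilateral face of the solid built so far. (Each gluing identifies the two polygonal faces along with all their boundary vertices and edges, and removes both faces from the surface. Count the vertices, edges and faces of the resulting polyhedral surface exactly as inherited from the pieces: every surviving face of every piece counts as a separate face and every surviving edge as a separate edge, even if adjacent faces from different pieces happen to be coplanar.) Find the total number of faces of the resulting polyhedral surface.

A square antiprism: V=8, E=16, F=10.
Attach a square prism (V=8, E=12, F=6) along a 4-gon: merge 4 vertices and 4 edges, delete both glued faces → V=12, E=24, F=14.
Attach a cube (V=8, E=12, F=6) along a 4-gon: merge 4 vertices and 4 edges, delete both glued faces → V=16, E=32, F=18.
Check: V − E + F = 16 − 32 + 18 = 2.

18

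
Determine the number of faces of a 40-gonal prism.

42

A prism on an n-gon has two n-gon bases and n rectangular sides: V = 2·40 = 80, E = 3·40 = 120, F = 40 + 2 = 42.
Check: V − E + F = 80 − 120 + 42 = 2.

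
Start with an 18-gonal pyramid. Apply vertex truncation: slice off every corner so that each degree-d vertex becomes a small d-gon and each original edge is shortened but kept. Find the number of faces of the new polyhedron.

The base solid has V = 19, E = 36, F = 19.
Truncation replaces each original edge-end by a new vertex, so V′ = 2E = 72.
Each original edge survives, and each old vertex of degree d contributes d new edges; summing degrees gives Σd = 2E, so E′ = E + 2E = 3E = 108.
Each original face survives and each original vertex becomes one new face: F′ = F + V = 38.

38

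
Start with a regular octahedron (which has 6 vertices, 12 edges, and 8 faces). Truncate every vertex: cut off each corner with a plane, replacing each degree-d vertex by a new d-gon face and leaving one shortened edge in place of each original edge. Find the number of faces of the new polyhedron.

14

Truncation replaces each original edge-end by a new vertex, so V′ = 2E = 24.
Each original edge survives, and each old vertex of degree d contributes d new edges; summing degrees gives Σd = 2E, so E′ = E + 2E = 3E = 36.
Each original face survives and each original vertex becomes one new face: F′ = F + V = 14.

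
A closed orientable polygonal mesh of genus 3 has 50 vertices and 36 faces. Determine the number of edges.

90

For a closed orientable surface of genus 3, χ = 2 − 2·3 = -4.
E = V + F − (-4) = 50 + 36 − (-4) = 90.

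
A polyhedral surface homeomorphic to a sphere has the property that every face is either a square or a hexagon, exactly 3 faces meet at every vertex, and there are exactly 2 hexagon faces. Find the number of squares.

Let x be the number of squares; then F = 2 + x.
Edge–face incidences: 2E = 6·2 + 4·x = 12 + 4x.
Every vertex has degree 3, so 3V = 2E.
Euler: V − E + F = 2 ⇒ (2E)/3 − E + (2 + x) = 2.
Multiply by 6: 2·(2E) − 3·(2E) + 6·(2 + x) = 12, i.e. 12 + 6x − (12 + 4x) = 12.
Collecting terms: 2x = 12, so x = 6.
Then 2E = 12 + 4·6 = 36, so E = 18, V = 2E/3 = 12, F = 2 + 6 = 8.

6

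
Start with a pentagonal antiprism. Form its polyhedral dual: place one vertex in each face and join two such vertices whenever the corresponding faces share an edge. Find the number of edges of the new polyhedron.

The base solid has V = 10, E = 20, F = 12.
The dual swaps V and F and preserves E: V′ = F = 12, E′ = E = 20, F′ = V = 10.

20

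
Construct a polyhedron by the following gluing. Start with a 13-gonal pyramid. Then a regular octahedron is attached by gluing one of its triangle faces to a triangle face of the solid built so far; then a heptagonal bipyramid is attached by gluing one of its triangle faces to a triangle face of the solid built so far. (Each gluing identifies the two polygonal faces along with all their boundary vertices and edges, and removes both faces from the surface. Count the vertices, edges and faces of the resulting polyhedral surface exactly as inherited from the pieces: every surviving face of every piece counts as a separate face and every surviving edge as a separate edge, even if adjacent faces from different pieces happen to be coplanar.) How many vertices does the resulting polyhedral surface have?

A 13-gonal pyramid: V=14, E=26, F=14.
Attach a regular octahedron (V=6, E=12, F=8) along a 3-gon: merge 3 vertices and 3 edges, delete both glued faces → V=17, E=35, F=20.
Attach a heptagonal bipyramid (V=9, E=21, F=14) along a 3-gon: merge 3 vertices and 3 edges, delete both glued faces → V=23, E=53, F=32.
Check: V − E + F = 23 − 53 + 32 = 2.

23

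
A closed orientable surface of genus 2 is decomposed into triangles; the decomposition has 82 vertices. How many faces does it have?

χ = 2 − 2·2 = -2, and every face is a triangle so 3F = 2E.
V − E + F = -2 with E = 3F/2 gives 82 − (3/2 − 1)·F = -2, so F = 168 and E = 252.

168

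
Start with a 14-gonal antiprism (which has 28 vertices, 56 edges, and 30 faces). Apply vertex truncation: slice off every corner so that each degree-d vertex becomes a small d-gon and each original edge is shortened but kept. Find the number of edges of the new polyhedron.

Truncation replaces each original edge-end by a new vertex, so V′ = 2E = 112.
Each original edge survives, and each old vertex of degree d contributes d new edges; summing degrees gives Σd = 2E, so E′ = E + 2E = 3E = 168.
Each original face survives and each original vertex becomes one new face: F′ = F + V = 58.

168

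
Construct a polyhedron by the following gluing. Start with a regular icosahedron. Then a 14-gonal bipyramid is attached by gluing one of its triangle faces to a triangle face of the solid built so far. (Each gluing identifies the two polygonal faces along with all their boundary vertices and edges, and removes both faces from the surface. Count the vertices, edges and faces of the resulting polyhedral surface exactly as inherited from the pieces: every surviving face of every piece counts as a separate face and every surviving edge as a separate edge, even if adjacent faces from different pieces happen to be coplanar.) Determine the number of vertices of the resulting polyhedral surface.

25

A regular icosahedron: V=12, E=30, F=20.
Attach a 14-gonal bipyramid (V=16, E=42, F=28) along a 3-gon: merge 3 vertices and 3 edges, delete both glued faces → V=25, E=69, F=46.
Check: V − E + F = 25 − 69 + 46 = 2.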